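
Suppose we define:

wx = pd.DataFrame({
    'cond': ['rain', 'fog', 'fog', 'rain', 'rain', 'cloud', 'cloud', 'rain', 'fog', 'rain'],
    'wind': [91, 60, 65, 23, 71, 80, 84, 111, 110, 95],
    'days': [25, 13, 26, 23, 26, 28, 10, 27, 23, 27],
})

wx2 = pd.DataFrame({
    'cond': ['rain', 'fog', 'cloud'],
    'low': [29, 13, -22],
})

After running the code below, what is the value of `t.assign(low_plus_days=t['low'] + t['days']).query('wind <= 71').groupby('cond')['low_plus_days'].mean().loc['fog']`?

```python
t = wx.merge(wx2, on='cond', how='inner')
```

32.5

merge on 'cond' (how='inner') → 10 rows:
    cond  wind  days  low
0   rain    91    25   29
1    fog    60    13   13
2    fog    65    26   13
3   rain    23    23   29
4   rain    71    26   29
5  cloud    80    28  -22
6  cloud    84    10  -22
7   rain   111    27   29
8    fog   110    23   13
9   rain    95    27   29
add column low_plus_days = t['low'] + t['days']:
    cond  wind  days  low  low_plus_days
0   rain    91    25   29             54
1    fog    60    13   13             26
2    fog    65    26   13             39
3   rain    23    23   29             52
4   rain    71    26   29             55
5  cloud    80    28  -22              6
6  cloud    84    10  -22            -12
7   rain   111    27   29             56
8    fog   110    23   13             36
9   rain    95    27   29             56
filter rows where wind <= 71:
   cond  wind  days  low  low_plus_days
1   fog    60    13   13             26
2   fog    65    26   13             39
3  rain    23    23   29             52
4  rain    71    26   29             55
group by cond, mean of low_plus_days:
cond
fog     32.5
rain    53.5
Name: low_plus_days, dtype: float64
Finally, value at index 'fog' = 32.5.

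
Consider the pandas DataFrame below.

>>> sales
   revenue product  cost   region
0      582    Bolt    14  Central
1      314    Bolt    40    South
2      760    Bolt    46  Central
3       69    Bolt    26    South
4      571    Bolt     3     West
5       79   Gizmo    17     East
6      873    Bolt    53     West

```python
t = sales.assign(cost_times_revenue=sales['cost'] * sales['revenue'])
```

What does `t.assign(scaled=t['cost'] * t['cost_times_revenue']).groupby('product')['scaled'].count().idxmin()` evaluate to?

add column cost_times_revenue = sales['cost'] * sales['revenue']:
   revenue product  cost   region  cost_times_revenue
0      582    Bolt    14  Central                8148
1      314    Bolt    40    South               12560
2      760    Bolt    46  Central               34960
3       69    Bolt    26    South                1794
4      571    Bolt     3     West                1713
5       79   Gizmo    17     East                1343
6      873    Bolt    53     West               46269
add column scaled = t['cost'] * t['cost_times_revenue']:
   revenue product  cost   region  cost_times_revenue   scaled
0      582    Bolt    14  Central                8148   114072
1      314    Bolt    40    South               12560   502400
2      760    Bolt    46  Central               34960  1608160
3       69    Bolt    26    South                1794    46644
4      571    Bolt     3     West                1713     5139
5       79   Gizmo    17     East                1343    22831
6      873    Bolt    53     West               46269  2452257
group by product, count of scaled:
product
Bolt     6
Gizmo    1
Name: scaled, dtype: int64

Gizmo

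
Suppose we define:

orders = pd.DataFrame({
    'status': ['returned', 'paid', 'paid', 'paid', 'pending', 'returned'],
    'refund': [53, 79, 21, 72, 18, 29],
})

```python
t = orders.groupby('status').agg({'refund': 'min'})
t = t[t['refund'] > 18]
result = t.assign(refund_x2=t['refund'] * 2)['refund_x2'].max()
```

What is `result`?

group by status, min of refund:
          refund
status          
paid          21
pending       18
returned      29
filter rows where refund > 18:
          refund
status          
paid          21
returned      29
add column refund_x2 = t['refund'] * 2:
          refund  refund_x2
status                     
paid          21         42
returned      29         58
The max of column 'refund_x2' is 58.

58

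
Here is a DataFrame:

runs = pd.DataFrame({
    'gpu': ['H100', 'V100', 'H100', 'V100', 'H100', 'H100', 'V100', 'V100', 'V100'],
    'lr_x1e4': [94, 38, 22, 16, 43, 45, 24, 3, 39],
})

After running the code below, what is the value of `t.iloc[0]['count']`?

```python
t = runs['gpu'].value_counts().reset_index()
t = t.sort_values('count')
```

4

value_counts of gpu:
gpu
V100    5
H100    4
Name: count, dtype: int64
reset_index():
    gpu  count
0  V100      5
1  H100      4
sort by count:
    gpu  count
1  H100      4
0  V100      5
Taking the value at position 0, column 'count' gives 4.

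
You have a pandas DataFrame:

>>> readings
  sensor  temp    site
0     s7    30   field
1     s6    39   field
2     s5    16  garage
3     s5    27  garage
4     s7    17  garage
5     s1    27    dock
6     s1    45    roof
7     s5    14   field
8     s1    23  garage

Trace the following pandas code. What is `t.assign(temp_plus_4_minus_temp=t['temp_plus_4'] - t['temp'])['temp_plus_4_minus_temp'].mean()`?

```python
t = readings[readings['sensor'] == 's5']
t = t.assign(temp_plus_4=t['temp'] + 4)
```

4.0

filter rows where sensor == 's5':
  sensor  temp    site
2     s5    16  garage
3     s5    27  garage
7     s5    14   field
add column temp_plus_4 = t['temp'] + 4:
  sensor  temp    site  temp_plus_4
2     s5    16  garage           20
3     s5    27  garage           31
7     s5    14   field           18
add column temp_plus_4_minus_temp = t['temp_plus_4'] - t['temp']:
  sensor  temp    site  temp_plus_4  temp_plus_4_minus_temp
2     s5    16  garage           20                       4
3     s5    27  garage           31                       4
7     s5    14   field           18                       4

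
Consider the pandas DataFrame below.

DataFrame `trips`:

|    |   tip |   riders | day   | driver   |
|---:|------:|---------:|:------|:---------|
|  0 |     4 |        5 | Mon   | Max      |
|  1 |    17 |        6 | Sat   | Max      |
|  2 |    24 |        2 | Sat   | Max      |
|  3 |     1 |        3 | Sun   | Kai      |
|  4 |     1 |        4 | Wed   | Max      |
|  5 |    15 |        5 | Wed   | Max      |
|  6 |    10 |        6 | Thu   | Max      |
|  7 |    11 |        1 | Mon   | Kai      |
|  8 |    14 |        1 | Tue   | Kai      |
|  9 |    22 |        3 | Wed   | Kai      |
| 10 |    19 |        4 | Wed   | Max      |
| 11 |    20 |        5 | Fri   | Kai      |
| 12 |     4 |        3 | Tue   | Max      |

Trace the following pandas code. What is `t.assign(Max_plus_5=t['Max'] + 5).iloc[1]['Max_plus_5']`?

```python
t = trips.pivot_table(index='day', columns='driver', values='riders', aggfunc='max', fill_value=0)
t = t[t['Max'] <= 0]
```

5

pivot: rows=day, cols=driver, max(riders):
driver  Kai  Max
day             
Fri       5    0
Mon       1    5
Sat       0    6
Sun       3    0
Thu       0    6
Tue       1    3
Wed       3    5
filter rows where Max <= 0:
driver  Kai  Max
day             
Fri       5    0
Sun       3    0
add column Max_plus_5 = t['Max'] + 5:
driver  Kai  Max  Max_plus_5
day                         
Fri       5    0           5
Sun       3    0           5
Reading off the value at position 1, column 'Max_plus_5', we get 5.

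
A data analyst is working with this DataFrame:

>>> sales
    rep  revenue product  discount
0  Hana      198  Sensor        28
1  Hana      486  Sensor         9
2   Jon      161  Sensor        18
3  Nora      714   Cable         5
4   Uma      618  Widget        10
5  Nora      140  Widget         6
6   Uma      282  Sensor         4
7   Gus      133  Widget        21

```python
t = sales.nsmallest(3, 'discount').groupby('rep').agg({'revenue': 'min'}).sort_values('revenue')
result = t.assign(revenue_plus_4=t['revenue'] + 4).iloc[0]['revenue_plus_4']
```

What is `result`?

take 3 rows with smallest discount:
    rep  revenue product  discount
6   Uma      282  Sensor         4
3  Nora      714   Cable         5
5  Nora      140  Widget         6
group by rep, min of revenue:
      revenue
rep          
Nora      140
Uma       282
sort by revenue:
      revenue
rep          
Nora      140
Uma       282
add column revenue_plus_4 = t['revenue'] + 4:
      revenue  revenue_plus_4
rep                          
Nora      140             144
Uma       282             286
The value at position 0, column 'revenue_plus_4' is 144.

144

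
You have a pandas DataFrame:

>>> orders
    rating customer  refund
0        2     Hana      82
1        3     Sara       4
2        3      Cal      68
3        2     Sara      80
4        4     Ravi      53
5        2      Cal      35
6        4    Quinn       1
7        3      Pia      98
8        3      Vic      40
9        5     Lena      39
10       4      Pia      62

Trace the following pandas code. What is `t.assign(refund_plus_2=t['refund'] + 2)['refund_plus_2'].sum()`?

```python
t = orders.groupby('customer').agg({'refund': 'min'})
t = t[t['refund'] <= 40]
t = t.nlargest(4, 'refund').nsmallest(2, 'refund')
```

group by customer, min of refund:
          refund
customer        
Cal           35
Hana          82
Lena          39
Pia           62
Quinn          1
Ravi          53
Sara           4
Vic           40
filter rows where refund <= 40:
          refund
customer        
Cal           35
Lena          39
Quinn          1
Sara           4
Vic           40
take 4 rows with largest refund:
          refund
customer        
Vic           40
Lena          39
Cal           35
Sara           4
take 2 rows with smallest refund:
          refund
customer        
Sara           4
Cal           35
add column refund_plus_2 = t['refund'] + 2:
          refund  refund_plus_2
customer                       
Sara           4              6
Cal           35             37
So sum() = 43.

43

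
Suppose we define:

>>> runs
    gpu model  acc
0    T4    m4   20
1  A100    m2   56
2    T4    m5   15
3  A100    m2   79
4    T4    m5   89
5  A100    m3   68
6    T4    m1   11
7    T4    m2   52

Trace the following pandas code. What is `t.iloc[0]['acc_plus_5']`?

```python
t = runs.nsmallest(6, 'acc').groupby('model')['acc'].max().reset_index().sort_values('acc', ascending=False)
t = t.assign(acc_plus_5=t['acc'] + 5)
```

take 6 rows with smallest acc:
    gpu model  acc
6    T4    m1   11
2    T4    m5   15
0    T4    m4   20
7    T4    m2   52
1  A100    m2   56
5  A100    m3   68
group by model, max of acc:
model
m1    11
m2    56
m3    68
m4    20
m5    15
Name: acc, dtype: int64
reset_index():
  model  acc
0    m1   11
1    m2   56
2    m3   68
3    m4   20
4    m5   15
sort by acc descending:
  model  acc
2    m3   68
1    m2   56
3    m4   20
4    m5   15
0    m1   11
add column acc_plus_5 = t['acc'] + 5:
  model  acc  acc_plus_5
2    m3   68          73
1    m2   56          61
3    m4   20          25
4    m5   15          20
0    m1   11          16
Hence 73.

73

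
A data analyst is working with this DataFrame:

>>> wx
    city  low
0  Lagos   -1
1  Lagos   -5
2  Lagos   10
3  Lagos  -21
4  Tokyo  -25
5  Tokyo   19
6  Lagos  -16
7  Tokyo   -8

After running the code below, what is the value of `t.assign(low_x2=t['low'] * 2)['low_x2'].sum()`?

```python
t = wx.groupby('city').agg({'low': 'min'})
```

-92

group by city, min of low:
       low
city      
Lagos  -21
Tokyo  -25
add column low_x2 = t['low'] * 2:
       low  low_x2
city              
Lagos  -21     -42
Tokyo  -25     -50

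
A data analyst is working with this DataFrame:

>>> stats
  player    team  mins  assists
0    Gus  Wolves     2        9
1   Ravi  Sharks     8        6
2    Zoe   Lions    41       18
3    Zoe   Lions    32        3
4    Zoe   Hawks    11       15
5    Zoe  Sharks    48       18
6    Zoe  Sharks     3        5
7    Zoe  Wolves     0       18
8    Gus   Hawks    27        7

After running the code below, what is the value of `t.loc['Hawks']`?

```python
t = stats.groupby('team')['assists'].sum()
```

22

group by team, sum of assists:
team
Hawks     22
Lions     21
Sharks    29
Wolves    27
Name: assists, dtype: int64
Then the value at index 'Hawks': 22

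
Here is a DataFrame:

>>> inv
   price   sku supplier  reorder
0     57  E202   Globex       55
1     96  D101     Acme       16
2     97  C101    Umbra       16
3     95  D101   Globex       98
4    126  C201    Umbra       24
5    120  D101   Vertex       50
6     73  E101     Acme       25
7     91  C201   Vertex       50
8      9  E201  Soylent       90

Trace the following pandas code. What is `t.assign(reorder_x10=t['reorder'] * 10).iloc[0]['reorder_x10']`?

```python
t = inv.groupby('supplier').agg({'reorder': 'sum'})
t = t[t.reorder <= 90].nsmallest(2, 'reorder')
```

400

group by supplier, sum of reorder:
          reorder
supplier         
Acme           41
Globex        153
Soylent        90
Umbra          40
Vertex        100
filter rows where reorder <= 90:
          reorder
supplier         
Acme           41
Soylent        90
Umbra          40
take 2 rows with smallest reorder:
          reorder
supplier         
Umbra          40
Acme           41
add column reorder_x10 = t['reorder'] * 10:
          reorder  reorder_x10
supplier                      
Umbra          40          400
Acme           41          410
value at position 0, column 'reorder_x10' → 400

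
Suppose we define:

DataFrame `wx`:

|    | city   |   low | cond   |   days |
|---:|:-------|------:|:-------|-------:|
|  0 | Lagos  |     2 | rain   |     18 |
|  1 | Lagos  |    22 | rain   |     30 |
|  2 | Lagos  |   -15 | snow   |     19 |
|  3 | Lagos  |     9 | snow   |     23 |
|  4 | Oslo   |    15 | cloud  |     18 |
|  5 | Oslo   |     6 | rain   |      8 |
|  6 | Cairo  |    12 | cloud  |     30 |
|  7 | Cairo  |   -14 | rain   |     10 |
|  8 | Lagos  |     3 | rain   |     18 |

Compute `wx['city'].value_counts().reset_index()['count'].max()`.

5

value_counts of city:
city
Lagos    5
Oslo     2
Cairo    2
Name: count, dtype: int64
reset_index():
    city  count
0  Lagos      5
1   Oslo      2
2  Cairo      2
Reading off the max of column 'count', we get 5.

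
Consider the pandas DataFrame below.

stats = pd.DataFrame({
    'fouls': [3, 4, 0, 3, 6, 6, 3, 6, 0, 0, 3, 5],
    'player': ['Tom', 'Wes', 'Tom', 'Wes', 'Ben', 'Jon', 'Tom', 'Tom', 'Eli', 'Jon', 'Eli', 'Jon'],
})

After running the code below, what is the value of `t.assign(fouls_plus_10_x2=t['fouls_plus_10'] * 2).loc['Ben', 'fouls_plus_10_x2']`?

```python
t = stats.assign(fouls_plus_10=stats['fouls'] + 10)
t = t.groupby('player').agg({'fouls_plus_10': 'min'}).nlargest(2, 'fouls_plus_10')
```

32

add column fouls_plus_10 = stats['fouls'] + 10:
    fouls player  fouls_plus_10
0       3    Tom             13
1       4    Wes             14
2       0    Tom             10
3       3    Wes             13
4       6    Ben             16
5       6    Jon             16
6       3    Tom             13
7       6    Tom             16
8       0    Eli             10
9       0    Jon             10
10      3    Eli             13
11      5    Jon             15
group by player, min of fouls_plus_10:
        fouls_plus_10
player               
Ben                16
Eli                10
Jon                10
Tom                10
Wes                13
take 2 rows with largest fouls_plus_10:
        fouls_plus_10
player               
Ben                16
Wes                13
add column fouls_plus_10_x2 = t['fouls_plus_10'] * 2:
        fouls_plus_10  fouls_plus_10_x2
player                                 
Ben                16                32
Wes                13                26
Taking the value at row 'Ben', column 'fouls_plus_10_x2' gives 32.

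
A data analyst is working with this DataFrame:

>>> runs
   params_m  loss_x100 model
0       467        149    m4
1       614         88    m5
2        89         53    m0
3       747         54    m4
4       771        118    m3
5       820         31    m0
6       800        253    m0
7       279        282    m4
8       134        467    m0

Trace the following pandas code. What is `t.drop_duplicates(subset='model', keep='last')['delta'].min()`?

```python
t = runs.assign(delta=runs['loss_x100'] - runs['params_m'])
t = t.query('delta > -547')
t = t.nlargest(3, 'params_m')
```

add column delta = runs['loss_x100'] - runs['params_m']:
   params_m  loss_x100 model  delta
0       467        149    m4   -318
1       614         88    m5   -526
2        89         53    m0    -36
3       747         54    m4   -693
4       771        118    m3   -653
5       820         31    m0   -789
6       800        253    m0   -547
7       279        282    m4      3
8       134        467    m0    333
filter rows where delta > -547:
   params_m  loss_x100 model  delta
0       467        149    m4   -318
1       614         88    m5   -526
2        89         53    m0    -36
7       279        282    m4      3
8       134        467    m0    333
take 3 rows with largest params_m:
   params_m  loss_x100 model  delta
1       614         88    m5   -526
0       467        149    m4   -318
7       279        282    m4      3
drop duplicate model (keep=last):
   params_m  loss_x100 model  delta
1       614         88    m5   -526
7       279        282    m4      3
So min() = -526.

-526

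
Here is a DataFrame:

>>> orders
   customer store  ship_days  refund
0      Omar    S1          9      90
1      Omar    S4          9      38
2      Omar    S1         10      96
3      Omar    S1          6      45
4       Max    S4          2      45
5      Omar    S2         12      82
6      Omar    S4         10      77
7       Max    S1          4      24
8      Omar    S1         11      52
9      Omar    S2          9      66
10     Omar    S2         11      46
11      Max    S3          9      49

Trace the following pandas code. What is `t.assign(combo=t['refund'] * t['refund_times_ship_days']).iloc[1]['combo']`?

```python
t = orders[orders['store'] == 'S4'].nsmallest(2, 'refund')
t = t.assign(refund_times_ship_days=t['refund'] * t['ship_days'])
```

filter rows where store == 'S4':
  customer store  ship_days  refund
1     Omar    S4          9      38
4      Max    S4          2      45
6     Omar    S4         10      77
take 2 rows with smallest refund:
  customer store  ship_days  refund
1     Omar    S4          9      38
4      Max    S4          2      45
add column refund_times_ship_days = t['refund'] * t['ship_days']:
  customer store  ship_days  refund  refund_times_ship_days
1     Omar    S4          9      38                     342
4      Max    S4          2      45                      90
add column combo = t['refund'] * t['refund_times_ship_days']:
  customer store  ship_days  refund  refund_times_ship_days  combo
1     Omar    S4          9      38                     342  12996
4      Max    S4          2      45                      90   4050

4050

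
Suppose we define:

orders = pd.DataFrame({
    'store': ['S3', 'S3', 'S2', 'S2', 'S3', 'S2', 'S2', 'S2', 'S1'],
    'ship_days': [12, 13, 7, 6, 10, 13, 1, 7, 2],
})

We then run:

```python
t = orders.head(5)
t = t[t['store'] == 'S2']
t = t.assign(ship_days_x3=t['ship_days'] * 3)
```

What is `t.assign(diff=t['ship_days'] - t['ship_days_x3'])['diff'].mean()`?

take first 5 rows:
  store  ship_days
0    S3         12
1    S3         13
2    S2          7
3    S2          6
4    S3         10
filter rows where store == 'S2':
  store  ship_days
2    S2          7
3    S2          6
add column ship_days_x3 = t['ship_days'] * 3:
  store  ship_days  ship_days_x3
2    S2          7            21
3    S2          6            18
add column diff = t['ship_days'] - t['ship_days_x3']:
  store  ship_days  ship_days_x3  diff
2    S2          7            21   -14
3    S2          6            18   -12

-13.0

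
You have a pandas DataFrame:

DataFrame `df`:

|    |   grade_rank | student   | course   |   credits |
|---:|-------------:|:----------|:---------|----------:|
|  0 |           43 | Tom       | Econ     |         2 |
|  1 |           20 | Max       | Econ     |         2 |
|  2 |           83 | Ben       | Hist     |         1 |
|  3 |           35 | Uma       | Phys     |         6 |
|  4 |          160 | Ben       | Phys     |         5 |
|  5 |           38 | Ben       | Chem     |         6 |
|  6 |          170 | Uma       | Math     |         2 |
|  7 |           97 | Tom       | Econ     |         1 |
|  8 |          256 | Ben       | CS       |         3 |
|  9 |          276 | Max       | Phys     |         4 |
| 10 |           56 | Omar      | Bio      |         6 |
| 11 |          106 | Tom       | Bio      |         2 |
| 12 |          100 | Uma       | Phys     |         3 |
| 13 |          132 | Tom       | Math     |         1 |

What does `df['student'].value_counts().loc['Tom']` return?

4

value_counts of student:
student
Tom     4
Ben     4
Uma     3
Max     2
Omar    1
Name: count, dtype: int64
Hence 4.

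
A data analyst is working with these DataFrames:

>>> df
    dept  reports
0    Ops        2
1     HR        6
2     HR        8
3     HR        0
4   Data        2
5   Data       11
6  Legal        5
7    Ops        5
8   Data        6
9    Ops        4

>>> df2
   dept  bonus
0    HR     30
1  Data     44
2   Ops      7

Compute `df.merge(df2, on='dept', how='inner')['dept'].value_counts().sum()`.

9

merge on 'dept' (how='inner') → 9 rows:
   dept  reports  bonus
0   Ops        2      7
1    HR        6     30
2    HR        8     30
3    HR        0     30
4  Data        2     44
5  Data       11     44
6   Ops        5      7
7  Data        6     44
8   Ops        4      7
value_counts of dept:
dept
Ops     3
HR      3
Data    3
Name: count, dtype: int64
Then the sum of the resulting series: 9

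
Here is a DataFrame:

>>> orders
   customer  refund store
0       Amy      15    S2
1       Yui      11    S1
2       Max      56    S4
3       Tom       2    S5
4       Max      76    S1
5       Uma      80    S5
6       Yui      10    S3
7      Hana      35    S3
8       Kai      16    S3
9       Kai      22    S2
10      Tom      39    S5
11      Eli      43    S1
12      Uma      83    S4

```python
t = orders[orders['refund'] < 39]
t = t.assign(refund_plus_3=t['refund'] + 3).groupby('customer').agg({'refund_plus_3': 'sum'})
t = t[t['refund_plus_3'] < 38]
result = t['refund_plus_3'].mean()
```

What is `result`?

filter rows where refund < 39:
  customer  refund store
0      Amy      15    S2
1      Yui      11    S1
3      Tom       2    S5
6      Yui      10    S3
7     Hana      35    S3
8      Kai      16    S3
9      Kai      22    S2
add column refund_plus_3 = t['refund'] + 3:
  customer  refund store  refund_plus_3
0      Amy      15    S2             18
1      Yui      11    S1             14
3      Tom       2    S5              5
6      Yui      10    S3             13
7     Hana      35    S3             38
8      Kai      16    S3             19
9      Kai      22    S2             25
group by customer, sum of refund_plus_3:
          refund_plus_3
customer               
Amy                  18
Hana                 38
Kai                  44
Tom                   5
Yui                  27
filter rows where refund_plus_3 < 38:
          refund_plus_3
customer               
Amy                  18
Tom                   5
Yui                  27
The mean of column 'refund_plus_3' is 16.6666666667.

16.6666666667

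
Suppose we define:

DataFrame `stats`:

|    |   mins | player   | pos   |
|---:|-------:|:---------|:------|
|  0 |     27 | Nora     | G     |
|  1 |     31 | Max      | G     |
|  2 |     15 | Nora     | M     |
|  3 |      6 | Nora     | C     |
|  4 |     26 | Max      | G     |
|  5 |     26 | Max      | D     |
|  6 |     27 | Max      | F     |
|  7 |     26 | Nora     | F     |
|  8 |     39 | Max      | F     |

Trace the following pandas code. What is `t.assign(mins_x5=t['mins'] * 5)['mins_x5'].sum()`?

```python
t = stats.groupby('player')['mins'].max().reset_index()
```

group by player, max of mins:
player
Max     39
Nora    27
Name: mins, dtype: int64
reset_index():
  player  mins
0    Max    39
1   Nora    27
add column mins_x5 = t['mins'] * 5:
  player  mins  mins_x5
0    Max    39      195
1   Nora    27      135
sum of column 'mins_x5' → 330

330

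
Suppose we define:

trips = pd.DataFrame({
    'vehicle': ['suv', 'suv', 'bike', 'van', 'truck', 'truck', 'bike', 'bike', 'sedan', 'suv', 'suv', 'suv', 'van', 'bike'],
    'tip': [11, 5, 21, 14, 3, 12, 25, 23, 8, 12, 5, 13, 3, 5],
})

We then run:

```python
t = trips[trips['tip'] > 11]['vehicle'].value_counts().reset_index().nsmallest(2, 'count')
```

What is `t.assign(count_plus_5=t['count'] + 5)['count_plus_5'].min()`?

6

filter rows where tip > 11:
   vehicle  tip
2     bike   21
3      van   14
5    truck   12
6     bike   25
7     bike   23
9      suv   12
11     suv   13
value_counts of vehicle:
vehicle
bike     3
suv      2
van      1
truck    1
Name: count, dtype: int64
reset_index():
  vehicle  count
0    bike      3
1     suv      2
2     van      1
3   truck      1
take 2 rows with smallest count:
  vehicle  count
2     van      1
3   truck      1
add column count_plus_5 = t['count'] + 5:
  vehicle  count  count_plus_5
2     van      1             6
3   truck      1             6
The min of column 'count_plus_5' is 6.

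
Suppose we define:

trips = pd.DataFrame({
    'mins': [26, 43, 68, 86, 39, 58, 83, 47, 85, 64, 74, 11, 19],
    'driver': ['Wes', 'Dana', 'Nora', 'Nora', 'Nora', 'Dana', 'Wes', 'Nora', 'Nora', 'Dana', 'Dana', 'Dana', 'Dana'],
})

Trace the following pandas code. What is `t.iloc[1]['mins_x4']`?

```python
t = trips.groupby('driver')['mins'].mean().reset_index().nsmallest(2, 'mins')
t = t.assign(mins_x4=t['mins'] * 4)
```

218.0

group by driver, mean of mins:
driver
Dana    44.833333
Nora    65.000000
Wes     54.500000
Name: mins, dtype: float64
reset_index():
  driver       mins
0   Dana  44.833333
1   Nora  65.000000
2    Wes  54.500000
take 2 rows with smallest mins:
  driver       mins
0   Dana  44.833333
2    Wes  54.500000
add column mins_x4 = t['mins'] * 4:
  driver       mins     mins_x4
0   Dana  44.833333  179.333333
2    Wes  54.500000  218.000000
So iloc[1]['mins_x4'] = 218.0.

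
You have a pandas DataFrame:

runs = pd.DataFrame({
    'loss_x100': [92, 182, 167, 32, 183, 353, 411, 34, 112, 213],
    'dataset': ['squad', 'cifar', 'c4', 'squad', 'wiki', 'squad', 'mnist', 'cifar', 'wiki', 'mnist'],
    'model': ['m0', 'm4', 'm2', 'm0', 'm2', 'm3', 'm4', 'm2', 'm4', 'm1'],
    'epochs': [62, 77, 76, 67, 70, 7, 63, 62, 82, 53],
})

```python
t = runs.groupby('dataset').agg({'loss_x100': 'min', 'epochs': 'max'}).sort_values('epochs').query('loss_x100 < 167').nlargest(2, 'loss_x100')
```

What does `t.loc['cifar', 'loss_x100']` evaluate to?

34

group by dataset: min(loss_x100), max(epochs):
         loss_x100  epochs
dataset                   
c4             167      76
cifar           34      77
mnist          213      63
squad           32      67
wiki           112      82
sort by epochs:
         loss_x100  epochs
dataset                   
mnist          213      63
squad           32      67
c4             167      76
cifar           34      77
wiki           112      82
filter rows where loss_x100 < 167:
         loss_x100  epochs
dataset                   
squad           32      67
cifar           34      77
wiki           112      82
take 2 rows with largest loss_x100:
         loss_x100  epochs
dataset                   
wiki           112      82
cifar           34      77
Hence 34.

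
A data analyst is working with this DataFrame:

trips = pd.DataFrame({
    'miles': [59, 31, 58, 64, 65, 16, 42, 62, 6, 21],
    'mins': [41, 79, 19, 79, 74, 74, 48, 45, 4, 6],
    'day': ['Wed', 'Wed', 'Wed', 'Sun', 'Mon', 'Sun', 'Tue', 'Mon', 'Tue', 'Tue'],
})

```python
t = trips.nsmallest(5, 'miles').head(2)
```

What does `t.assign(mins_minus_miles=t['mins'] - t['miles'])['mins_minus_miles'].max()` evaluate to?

58

take 5 rows with smallest miles:
   miles  mins  day
8      6     4  Tue
5     16    74  Sun
9     21     6  Tue
1     31    79  Wed
6     42    48  Tue
take first 2 rows:
   miles  mins  day
8      6     4  Tue
5     16    74  Sun
add column mins_minus_miles = t['mins'] - t['miles']:
   miles  mins  day  mins_minus_miles
8      6     4  Tue                -2
5     16    74  Sun                58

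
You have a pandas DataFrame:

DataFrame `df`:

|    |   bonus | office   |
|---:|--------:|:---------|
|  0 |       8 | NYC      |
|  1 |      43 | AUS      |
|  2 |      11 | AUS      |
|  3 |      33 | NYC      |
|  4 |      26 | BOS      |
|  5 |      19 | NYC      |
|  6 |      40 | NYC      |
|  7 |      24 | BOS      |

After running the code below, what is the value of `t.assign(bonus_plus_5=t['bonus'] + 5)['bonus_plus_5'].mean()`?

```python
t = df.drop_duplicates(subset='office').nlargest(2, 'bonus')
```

drop duplicate office (keep=first):
   bonus office
0      8    NYC
1     43    AUS
4     26    BOS
take 2 rows with largest bonus:
   bonus office
1     43    AUS
4     26    BOS
add column bonus_plus_5 = t['bonus'] + 5:
   bonus office  bonus_plus_5
1     43    AUS            48
4     26    BOS            31
So mean() = 39.5.

39.5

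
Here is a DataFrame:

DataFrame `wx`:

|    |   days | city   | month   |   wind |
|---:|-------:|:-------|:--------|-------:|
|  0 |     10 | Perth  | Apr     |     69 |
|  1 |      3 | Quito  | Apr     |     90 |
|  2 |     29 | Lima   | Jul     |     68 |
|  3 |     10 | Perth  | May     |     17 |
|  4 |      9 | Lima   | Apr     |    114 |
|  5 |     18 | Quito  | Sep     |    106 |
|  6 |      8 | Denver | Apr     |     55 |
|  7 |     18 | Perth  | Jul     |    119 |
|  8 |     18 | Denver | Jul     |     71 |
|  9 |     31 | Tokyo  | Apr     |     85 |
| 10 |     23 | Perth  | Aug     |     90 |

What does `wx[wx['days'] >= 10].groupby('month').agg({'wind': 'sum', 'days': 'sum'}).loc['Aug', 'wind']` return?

90

filter rows where days >= 10:
    days    city month  wind
0     10   Perth   Apr    69
2     29    Lima   Jul    68
3     10   Perth   May    17
5     18   Quito   Sep   106
7     18   Perth   Jul   119
8     18  Denver   Jul    71
9     31   Tokyo   Apr    85
10    23   Perth   Aug    90
group by month: sum(wind), sum(days):
       wind  days
month            
Apr     154    41
Aug      90    23
Jul     258    65
May      17    10
Sep     106    18
So loc['Aug', 'wind'] = 90.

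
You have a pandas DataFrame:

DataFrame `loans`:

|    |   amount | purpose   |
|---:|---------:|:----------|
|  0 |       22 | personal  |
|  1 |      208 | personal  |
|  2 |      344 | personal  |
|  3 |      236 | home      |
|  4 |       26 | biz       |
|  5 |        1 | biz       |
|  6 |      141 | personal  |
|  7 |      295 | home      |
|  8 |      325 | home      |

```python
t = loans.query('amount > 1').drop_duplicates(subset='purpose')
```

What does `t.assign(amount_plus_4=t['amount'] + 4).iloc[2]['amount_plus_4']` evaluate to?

30

filter rows where amount > 1:
   amount   purpose
0      22  personal
1     208  personal
2     344  personal
3     236      home
4      26       biz
6     141  personal
7     295      home
8     325      home
drop duplicate purpose (keep=first):
   amount   purpose
0      22  personal
3     236      home
4      26       biz
add column amount_plus_4 = t['amount'] + 4:
   amount   purpose  amount_plus_4
0      22  personal             26
3     236      home            240
4      26       biz             30
value at position 2, column 'amount_plus_4' → 30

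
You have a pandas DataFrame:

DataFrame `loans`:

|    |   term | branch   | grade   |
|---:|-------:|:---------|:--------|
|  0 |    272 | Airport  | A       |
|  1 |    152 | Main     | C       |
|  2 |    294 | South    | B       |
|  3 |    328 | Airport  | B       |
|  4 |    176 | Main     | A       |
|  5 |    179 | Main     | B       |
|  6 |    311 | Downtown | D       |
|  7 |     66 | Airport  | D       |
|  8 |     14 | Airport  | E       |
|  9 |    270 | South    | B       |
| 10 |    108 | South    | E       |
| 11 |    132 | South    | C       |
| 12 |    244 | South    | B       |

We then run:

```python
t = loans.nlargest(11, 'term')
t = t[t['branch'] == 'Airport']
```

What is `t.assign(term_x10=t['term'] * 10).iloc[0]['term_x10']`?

3280

take 11 rows with largest term:
    term    branch grade
3    328   Airport     B
6    311  Downtown     D
2    294     South     B
0    272   Airport     A
9    270     South     B
12   244     South     B
5    179      Main     B
4    176      Main     A
1    152      Main     C
11   132     South     C
10   108     South     E
filter rows where branch == 'Airport':
   term   branch grade
3   328  Airport     B
0   272  Airport     A
add column term_x10 = t['term'] * 10:
   term   branch grade  term_x10
3   328  Airport     B      3280
0   272  Airport     A      2720
Reading off the value at position 0, column 'term_x10', we get 3280.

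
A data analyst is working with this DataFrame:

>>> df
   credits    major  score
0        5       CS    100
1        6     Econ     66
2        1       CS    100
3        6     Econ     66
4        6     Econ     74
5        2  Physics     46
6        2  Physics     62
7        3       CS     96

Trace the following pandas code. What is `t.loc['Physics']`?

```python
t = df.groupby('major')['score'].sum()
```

108

group by major, sum of score:
major
CS         296
Econ       206
Physics    108
Name: score, dtype: int64
value at index 'Physics' → 108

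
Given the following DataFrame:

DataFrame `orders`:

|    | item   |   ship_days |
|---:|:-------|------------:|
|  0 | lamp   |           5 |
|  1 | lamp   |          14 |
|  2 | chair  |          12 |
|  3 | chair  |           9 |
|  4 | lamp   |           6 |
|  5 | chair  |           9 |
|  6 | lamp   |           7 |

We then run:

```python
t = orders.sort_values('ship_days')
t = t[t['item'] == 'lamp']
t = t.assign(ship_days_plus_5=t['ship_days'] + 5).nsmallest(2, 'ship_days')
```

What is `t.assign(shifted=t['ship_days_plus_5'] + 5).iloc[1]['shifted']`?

16

sort by ship_days:
    item  ship_days
0   lamp          5
4   lamp          6
6   lamp          7
3  chair          9
5  chair          9
2  chair         12
1   lamp         14
filter rows where item == 'lamp':
   item  ship_days
0  lamp          5
4  lamp          6
6  lamp          7
1  lamp         14
add column ship_days_plus_5 = t['ship_days'] + 5:
   item  ship_days  ship_days_plus_5
0  lamp          5                10
4  lamp          6                11
6  lamp          7                12
1  lamp         14                19
take 2 rows with smallest ship_days:
   item  ship_days  ship_days_plus_5
0  lamp          5                10
4  lamp          6                11
add column shifted = t['ship_days_plus_5'] + 5:
   item  ship_days  ship_days_plus_5  shifted
0  lamp          5                10       15
4  lamp          6                11       16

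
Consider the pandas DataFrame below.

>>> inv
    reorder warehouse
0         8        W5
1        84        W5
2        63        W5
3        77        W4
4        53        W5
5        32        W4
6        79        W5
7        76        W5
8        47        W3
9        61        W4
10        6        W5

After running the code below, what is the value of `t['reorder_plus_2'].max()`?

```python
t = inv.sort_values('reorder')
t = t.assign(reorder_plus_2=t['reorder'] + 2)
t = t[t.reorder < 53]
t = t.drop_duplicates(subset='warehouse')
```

sort by reorder:
    reorder warehouse
10        6        W5
0         8        W5
5        32        W4
8        47        W3
4        53        W5
9        61        W4
2        63        W5
7        76        W5
3        77        W4
6        79        W5
1        84        W5
add column reorder_plus_2 = t['reorder'] + 2:
    reorder warehouse  reorder_plus_2
10        6        W5               8
0         8        W5              10
5        32        W4              34
8        47        W3              49
4        53        W5              55
9        61        W4              63
2        63        W5              65
7        76        W5              78
3        77        W4              79
6        79        W5              81
1        84        W5              86
filter rows where reorder < 53:
    reorder warehouse  reorder_plus_2
10        6        W5               8
0         8        W5              10
5        32        W4              34
8        47        W3              49
drop duplicate warehouse (keep=first):
    reorder warehouse  reorder_plus_2
10        6        W5               8
5        32        W4              34
8        47        W3              49

49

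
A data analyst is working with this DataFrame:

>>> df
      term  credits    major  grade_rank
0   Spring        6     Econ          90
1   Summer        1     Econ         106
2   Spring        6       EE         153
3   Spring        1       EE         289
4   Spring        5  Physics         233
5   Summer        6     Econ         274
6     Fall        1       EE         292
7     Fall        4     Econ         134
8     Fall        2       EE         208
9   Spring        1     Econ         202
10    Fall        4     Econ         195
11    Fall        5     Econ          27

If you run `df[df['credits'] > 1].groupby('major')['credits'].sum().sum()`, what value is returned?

filter rows where credits > 1:
      term  credits    major  grade_rank
0   Spring        6     Econ          90
2   Spring        6       EE         153
4   Spring        5  Physics         233
5   Summer        6     Econ         274
7     Fall        4     Econ         134
8     Fall        2       EE         208
10    Fall        4     Econ         195
11    Fall        5     Econ          27
group by major, sum of credits:
major
EE          8
Econ       25
Physics     5
Name: credits, dtype: int64
The sum of the resulting series is 38.

38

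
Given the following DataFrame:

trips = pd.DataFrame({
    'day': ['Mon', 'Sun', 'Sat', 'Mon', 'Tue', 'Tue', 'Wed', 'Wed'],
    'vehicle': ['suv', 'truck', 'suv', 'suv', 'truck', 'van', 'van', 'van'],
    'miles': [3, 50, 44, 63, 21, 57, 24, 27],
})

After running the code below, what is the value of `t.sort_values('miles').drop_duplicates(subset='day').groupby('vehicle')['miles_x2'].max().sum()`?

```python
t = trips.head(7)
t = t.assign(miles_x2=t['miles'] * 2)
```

take first 7 rows:
   day vehicle  miles
0  Mon     suv      3
1  Sun   truck     50
2  Sat     suv     44
3  Mon     suv     63
4  Tue   truck     21
5  Tue     van     57
6  Wed     van     24
add column miles_x2 = t['miles'] * 2:
   day vehicle  miles  miles_x2
0  Mon     suv      3         6
1  Sun   truck     50       100
2  Sat     suv     44        88
3  Mon     suv     63       126
4  Tue   truck     21        42
5  Tue     van     57       114
6  Wed     van     24        48
sort by miles:
   day vehicle  miles  miles_x2
0  Mon     suv      3         6
4  Tue   truck     21        42
6  Wed     van     24        48
2  Sat     suv     44        88
1  Sun   truck     50       100
5  Tue     van     57       114
3  Mon     suv     63       126
drop duplicate day (keep=first):
   day vehicle  miles  miles_x2
0  Mon     suv      3         6
4  Tue   truck     21        42
6  Wed     van     24        48
2  Sat     suv     44        88
1  Sun   truck     50       100
group by vehicle, max of miles_x2:
vehicle
suv       88
truck    100
van       48
Name: miles_x2, dtype: int64
Hence 236.

236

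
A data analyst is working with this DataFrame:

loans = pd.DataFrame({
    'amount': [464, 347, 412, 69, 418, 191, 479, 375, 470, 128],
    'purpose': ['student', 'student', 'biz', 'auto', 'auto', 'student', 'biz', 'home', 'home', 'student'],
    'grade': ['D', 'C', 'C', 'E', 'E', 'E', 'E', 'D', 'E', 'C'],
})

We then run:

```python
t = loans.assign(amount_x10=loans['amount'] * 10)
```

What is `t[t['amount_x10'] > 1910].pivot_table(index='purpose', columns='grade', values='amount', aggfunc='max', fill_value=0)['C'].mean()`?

189.75

add column amount_x10 = loans['amount'] * 10:
   amount  purpose grade  amount_x10
0     464  student     D        4640
1     347  student     C        3470
2     412      biz     C        4120
3      69     auto     E         690
4     418     auto     E        4180
5     191  student     E        1910
6     479      biz     E        4790
7     375     home     D        3750
8     470     home     E        4700
9     128  student     C        1280
filter rows where amount_x10 > 1910:
   amount  purpose grade  amount_x10
0     464  student     D        4640
1     347  student     C        3470
2     412      biz     C        4120
4     418     auto     E        4180
6     479      biz     E        4790
7     375     home     D        3750
8     470     home     E        4700
pivot: rows=purpose, cols=grade, max(amount):
grade      C    D    E
purpose               
auto       0    0  418
biz      412    0  479
home       0  375  470
student  347  464    0
So mean() = 189.75.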